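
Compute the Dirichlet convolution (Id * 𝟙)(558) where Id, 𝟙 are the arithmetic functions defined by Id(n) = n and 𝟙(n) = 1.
(Id * 𝟙)(558) = 1248

Divisors of 558: [1, 2, 3, 6, 9, 18, 31, 62, 93, 186, 279, 558]. For each d | 558:
  d = 1: Id(1) · 𝟙(558/1) = 1 · 1 = 1
  d = 2: Id(2) · 𝟙(558/2) = 2 · 1 = 2
  d = 3: Id(3) · 𝟙(558/3) = 3 · 1 = 3
  d = 6: Id(6) · 𝟙(558/6) = 6 · 1 = 6
  d = 9: Id(9) · 𝟙(558/9) = 9 · 1 = 9
  d = 18: Id(18) · 𝟙(558/18) = 18 · 1 = 18
  d = 31: Id(31) · 𝟙(558/31) = 31 · 1 = 31
  d = 62: Id(62) · 𝟙(558/62) = 62 · 1 = 62
  d = 93: Id(93) · 𝟙(558/93) = 93 · 1 = 93
  d = 186: Id(186) · 𝟙(558/186) = 186 · 1 = 186
  d = 279: Id(279) · 𝟙(558/279) = 279 · 1 = 279
  d = 558: Id(558) · 𝟙(558/558) = 558 · 1 = 558
Summing: (Id * 𝟙)(558) = 1 + 2 + 3 + 6 + 9 + 18 + 31 + 62 + 93 + 186 + 279 + 558 = 1248.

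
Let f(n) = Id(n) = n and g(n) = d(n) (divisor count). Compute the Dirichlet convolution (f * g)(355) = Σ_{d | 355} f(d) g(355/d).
(Id * d)(355) = 511

Divisors of 355: [1, 5, 71, 355]. For each d | 355:
  d = 1: Id(1) · d(355/1) = 1 · 4 = 4
  d = 5: Id(5) · d(355/5) = 5 · 2 = 10
  d = 71: Id(71) · d(355/71) = 71 · 2 = 142
  d = 355: Id(355) · d(355/355) = 355 · 1 = 355
Summing: (Id * d)(355) = 4 + 10 + 142 + 355 = 511.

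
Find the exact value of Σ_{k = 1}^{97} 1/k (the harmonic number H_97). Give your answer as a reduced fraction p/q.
H_97 = 359553024620966925518018240656745677092407/69720375229712477164533808935312303556800

Direct summation: H_97 = 1 + 1/2 + ... + 1/97. The least common denominator is lcm(1, ..., 97) = 69720375229712477164533808935312303556800; over this denominator the numerator is 69720375229712477164533808935312303556800 + 34860187614856238582266904467656151778400 + 23240125076570825721511269645104101185600 + 17430093807428119291133452233828075889200 + 13944075045942495432906761787062460711360 + 11620062538285412860755634822552050592800 + 9960053604244639594933401276473186222400 + 8715046903714059645566726116914037944600 + 7746708358856941907170423215034700395200 + 6972037522971247716453380893531230355680 + 6338215929973861560412164448664754868800 + 5810031269142706430377817411276025296400 + 5363105786900959781887216071947100273600 + 4980026802122319797466700638236593111200 + 4648025015314165144302253929020820237120 + 4357523451857029822783363058457018972300 + 4101198542924263362619635819724253150400 + 3873354179428470953585211607517350197600 + 3669493433142761956028095207121700187200 + 3486018761485623858226690446765615177840 + 3320017868081546531644467092157728740800 + 3169107964986930780206082224332377434400 + 3031320662161412050631904736317926241600 + 2905015634571353215188908705638012648200 + 2788815009188499086581352357412492142272 + 2681552893450479890943608035973550136800 + 2582236119618980635723474405011566798400 + 2490013401061159898733350319118296555600 + 2404150869990085419466683066734907019200 + 2324012507657082572151126964510410118560 + 2249044362248789585952703514042332372800 + 2178761725928514911391681529228509486150 + 2112738643324620520137388149554918289600 + 2050599271462131681309817909862126575200 + 1992010720848927918986680255294637244480 + 1936677089714235476792605803758675098800 + 1884334465667904788230643484738170366400 + 1834746716571380978014047603560850093600 + 1787701928966986593962405357315700091200 + 1743009380742811929113345223382807588920 + 1700496956822255540598385583788104964800 + 1660008934040773265822233546078864370400 + 1621404075109592492198460672914239617600 + 1584553982493465390103041112166188717200 + 1549341671771388381434084643006940079040 + 1515660331080706025315952368158963120800 + 1483412238930052705628378913517283054400 + 1452507817285676607594454352819006324100 + 1422864800606377084990485896639026603200 + 1394407504594249543290676178706246071136 + 1367066180974754454206545273241417716800 + 1340776446725239945471804017986775068400 + 1315478777919103342727052998779477425600 + 1291118059809490317861737202505783399200 + 1267643185994772312082432889732950973760 + 1245006700530579949366675159559148277800 + 1223164477714253985342698402373900062400 + 1202075434995042709733341533367453509600 + 1181701275079872494314132354835801755200 + 1162006253828541286075563482255205059280 + 1142956970978893068271046048119873828800 + 1124522181124394792976351757021166186400 + 1106672622693848843881489030719242913600 + 1089380862964257455695840764614254743075 + 1072621157380191956377443214389420054720 + 1056369321662310260068694074777459144800 + 1040602615368842942754235954258392590400 + 1025299635731065840654908954931063287600 + 1010440220720470683543968245439308747200 + 996005360424463959493340127647318622240 + 981977115911443340345546604722708500800 + 968338544857117738396302901879337549400 + 955073633283732563897723410072771281600 + 942167232833952394115321742369085183200 + 929605003062833028860450785804164047424 + 917373358285690489007023801780425046800 + 905459418567694508630309206952107838400 + 893850964483493296981202678657850045600 + 882536395312816166639668467535598779200 + 871504690371405964556672611691403794460 + 860745373206326878574491468337188932800 + 850248478411127770299192791894052482400 + 840004520839909363428118179943521729600 + 830004467020386632911116773039432185200 + 820239708584852672523927163944850630080 + 810702037554796246099230336457119808800 + 801383623330028473155561022244969006400 + 792276991246732695051520556083094358600 + 783375002581039069264424819497891051200 + 774670835885694190717042321503470039520 + 766157969557279968841030867421014324800 + 757830165540353012657976184079481560400 + 749681454082929861984234504680777457600 + 741706119465026352814189456758641527200 + 733898686628552391205619041424340037440 + 726253908642838303797227176409503162050 + 718766754945489455304472257065075294400 = 359553024620966925518018240656745677092407, so H_97 = 359553024620966925518018240656745677092407/69720375229712477164533808935312303556800 (already in lowest terms) ≈ 5.15707. (The PNT-adjacent estimate ln(97) + γ ≈ 5.15193 matches within O(1/n).)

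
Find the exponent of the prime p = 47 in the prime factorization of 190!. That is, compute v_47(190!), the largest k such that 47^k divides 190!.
v_47(190!) = 4

Legendre's formula: v_p(n!) = Σ_{k ≥ 1} ⌊n / p^k⌋. For p = 47, n = 190, the terms are:
  ⌊190/47^1⌋ = ⌊190/47⌋ = 4
(the next term ⌊190/47^2⌋ = 0, terminating the sum). Summing: v_47(190!) = 4 = 4.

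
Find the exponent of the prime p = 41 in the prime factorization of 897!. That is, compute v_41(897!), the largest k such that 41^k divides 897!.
v_41(897!) = 21

Legendre's formula: v_p(n!) = Σ_{k ≥ 1} ⌊n / p^k⌋. For p = 41, n = 897, the terms are:
  ⌊897/41^1⌋ = ⌊897/41⌋ = 21
(the next term ⌊897/41^2⌋ = 0, terminating the sum). Summing: v_41(897!) = 21 = 21.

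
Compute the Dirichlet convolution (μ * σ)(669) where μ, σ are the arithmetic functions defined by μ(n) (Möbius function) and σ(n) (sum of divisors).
(μ * σ)(669) = 669

Divisors of 669: [1, 3, 223, 669]. For each d | 669:
  d = 1: μ(1) · σ(669/1) = 1 · 896 = 896
  d = 3: μ(3) · σ(669/3) = -1 · 224 = -224
  d = 223: μ(223) · σ(669/223) = -1 · 4 = -4
  d = 669: μ(669) · σ(669/669) = 1 · 1 = 1
Summing: (μ * σ)(669) = 896 + -224 + -4 + 1 = 669.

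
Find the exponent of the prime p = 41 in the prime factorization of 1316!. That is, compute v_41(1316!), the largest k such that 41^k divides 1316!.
v_41(1316!) = 32

Legendre's formula: v_p(n!) = Σ_{k ≥ 1} ⌊n / p^k⌋. For p = 41, n = 1316, the terms are:
  ⌊1316/41^1⌋ = ⌊1316/41⌋ = 32
(the next term ⌊1316/41^2⌋ = 0, terminating the sum). Summing: v_41(1316!) = 32 = 32.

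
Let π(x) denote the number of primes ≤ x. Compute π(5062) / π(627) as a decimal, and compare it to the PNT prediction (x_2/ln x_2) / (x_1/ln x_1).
π(5062)/π(627) = 677/114 ≈ 5.9386;  PNT prediction ≈ 6.0965.

π(627) = 114 and π(5062) = 677, so π(5062)/π(627) ≈ 5.9386. The PNT-predicted ratio is (5062/ln(5062)) / (627/ln(627)) ≈ 6.0965. The two agree to within a few percent, as expected.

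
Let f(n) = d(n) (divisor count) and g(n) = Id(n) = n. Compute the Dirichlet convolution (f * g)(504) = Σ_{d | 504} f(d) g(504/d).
(d * Id)(504) = 4212

Divisors of 504: [1, 2, 3, 4, 6, 7, 8, 9, 12, 14, 18, 21, 24, 28, 36, 42, 56, 63, 72, 84, 126, 168, 252, 504]. For each d | 504:
  d = 1: d(1) · Id(504/1) = 1 · 504 = 504
  d = 2: d(2) · Id(504/2) = 2 · 252 = 504
  d = 3: d(3) · Id(504/3) = 2 · 168 = 336
  d = 4: d(4) · Id(504/4) = 3 · 126 = 378
  d = 6: d(6) · Id(504/6) = 4 · 84 = 336
  d = 7: d(7) · Id(504/7) = 2 · 72 = 144
  d = 8: d(8) · Id(504/8) = 4 · 63 = 252
  d = 9: d(9) · Id(504/9) = 3 · 56 = 168
  d = 12: d(12) · Id(504/12) = 6 · 42 = 252
  d = 14: d(14) · Id(504/14) = 4 · 36 = 144
  d = 18: d(18) · Id(504/18) = 6 · 28 = 168
  d = 21: d(21) · Id(504/21) = 4 · 24 = 96
  d = 24: d(24) · Id(504/24) = 8 · 21 = 168
  d = 28: d(28) · Id(504/28) = 6 · 18 = 108
  d = 36: d(36) · Id(504/36) = 9 · 14 = 126
  d = 42: d(42) · Id(504/42) = 8 · 12 = 96
  d = 56: d(56) · Id(504/56) = 8 · 9 = 72
  d = 63: d(63) · Id(504/63) = 6 · 8 = 48
  d = 72: d(72) · Id(504/72) = 12 · 7 = 84
  d = 84: d(84) · Id(504/84) = 12 · 6 = 72
  d = 126: d(126) · Id(504/126) = 12 · 4 = 48
  d = 168: d(168) · Id(504/168) = 16 · 3 = 48
  d = 252: d(252) · Id(504/252) = 18 · 2 = 36
  d = 504: d(504) · Id(504/504) = 24 · 1 = 24
Summing: (d * Id)(504) = 504 + 504 + 336 + 378 + 336 + 144 + 252 + 168 + 252 + 144 + 168 + 96 + 168 + 108 + 126 + 96 + 72 + 48 + 84 + 72 + 48 + 48 + 36 + 24 = 4212.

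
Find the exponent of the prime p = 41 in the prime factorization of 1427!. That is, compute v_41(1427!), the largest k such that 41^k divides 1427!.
v_41(1427!) = 34

Legendre's formula: v_p(n!) = Σ_{k ≥ 1} ⌊n / p^k⌋. For p = 41, n = 1427, the terms are:
  ⌊1427/41^1⌋ = ⌊1427/41⌋ = 34
(the next term ⌊1427/41^2⌋ = 0, terminating the sum). Summing: v_41(1427!) = 34 = 34.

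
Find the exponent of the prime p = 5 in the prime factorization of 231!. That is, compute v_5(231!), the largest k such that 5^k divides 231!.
v_5(231!) = 56

Legendre's formula: v_p(n!) = Σ_{k ≥ 1} ⌊n / p^k⌋. For p = 5, n = 231, the terms are:
  ⌊231/5^1⌋ = ⌊231/5⌋ = 46
  ⌊231/5^2⌋ = ⌊231/25⌋ = 9
  ⌊231/5^3⌋ = ⌊231/125⌋ = 1
(the next term ⌊231/5^4⌋ = 0, terminating the sum). Summing: v_5(231!) = 46 + 9 + 1 = 56.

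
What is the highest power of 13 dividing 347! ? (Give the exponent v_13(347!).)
v_13(347!) = 28

Legendre's formula: v_p(n!) = Σ_{k ≥ 1} ⌊n / p^k⌋. For p = 13, n = 347, the terms are:
  ⌊347/13^1⌋ = ⌊347/13⌋ = 26
  ⌊347/13^2⌋ = ⌊347/169⌋ = 2
(the next term ⌊347/13^3⌋ = 0, terminating the sum). Summing: v_13(347!) = 26 + 2 = 28.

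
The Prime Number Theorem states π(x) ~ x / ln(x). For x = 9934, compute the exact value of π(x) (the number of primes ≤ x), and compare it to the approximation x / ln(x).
π(9934) = 1225;  x/ln(x) ≈ 1079.35;  relative error ≈ 11.89%.

Directly count primes up to 9934: π(9934) = 1225. The PNT approximation gives 9934/ln(9934) ≈ 9934/9.20372 ≈ 1079.35. Relative error (π(x) − x/ln(x)) / π(x) ≈ 11.89%; the approximation is known to undercount slightly (Li(x) is a better estimate).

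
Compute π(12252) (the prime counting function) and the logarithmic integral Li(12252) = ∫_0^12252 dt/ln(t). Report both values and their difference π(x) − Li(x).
π(12252) = 1464;  Li(12252) ≈ 1487.90;  π(x) − Li(x) ≈ -23.90.

Direct count of primes ≤ 12252 gives π(12252) = 1464. Numerical evaluation of the logarithmic integral gives Li(12252) ≈ 1487.90. The difference π(x) − Li(x) ≈ -23.90 is typically negative for small/moderate x (Li(x) overestimates), though Littlewood's theorem shows this sign changes infinitely often.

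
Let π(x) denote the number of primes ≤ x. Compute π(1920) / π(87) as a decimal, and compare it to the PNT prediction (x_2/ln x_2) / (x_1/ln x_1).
π(1920)/π(87) = 293/23 ≈ 12.7391;  PNT prediction ≈ 13.0366.

π(87) = 23 and π(1920) = 293, so π(1920)/π(87) ≈ 12.7391. The PNT-predicted ratio is (1920/ln(1920)) / (87/ln(87)) ≈ 13.0366. The two agree to within a few percent, as expected.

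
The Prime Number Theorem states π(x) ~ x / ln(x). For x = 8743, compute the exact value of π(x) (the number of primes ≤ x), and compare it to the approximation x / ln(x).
π(8743) = 1090;  x/ln(x) ≈ 963.31;  relative error ≈ 11.62%.

Directly count primes up to 8743: π(8743) = 1090. The PNT approximation gives 8743/ln(8743) ≈ 8743/9.07601 ≈ 963.31. Relative error (π(x) − x/ln(x)) / π(x) ≈ 11.62%; the approximation is known to undercount slightly (Li(x) is a better estimate).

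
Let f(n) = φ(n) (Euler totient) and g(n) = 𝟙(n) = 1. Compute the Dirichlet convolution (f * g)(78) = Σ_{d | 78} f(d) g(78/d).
(φ * 𝟙)(78) = 78

Divisors of 78: [1, 2, 3, 6, 13, 26, 39, 78]. For each d | 78:
  d = 1: φ(1) · 𝟙(78/1) = 1 · 1 = 1
  d = 2: φ(2) · 𝟙(78/2) = 1 · 1 = 1
  d = 3: φ(3) · 𝟙(78/3) = 2 · 1 = 2
  d = 6: φ(6) · 𝟙(78/6) = 2 · 1 = 2
  d = 13: φ(13) · 𝟙(78/13) = 12 · 1 = 12
  d = 26: φ(26) · 𝟙(78/26) = 12 · 1 = 12
  d = 39: φ(39) · 𝟙(78/39) = 24 · 1 = 24
  d = 78: φ(78) · 𝟙(78/78) = 24 · 1 = 24
Summing: (φ * 𝟙)(78) = 1 + 1 + 2 + 2 + 12 + 12 + 24 + 24 = 78.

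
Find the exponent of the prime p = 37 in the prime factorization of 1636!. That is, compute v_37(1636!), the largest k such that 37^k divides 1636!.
v_37(1636!) = 45

Legendre's formula: v_p(n!) = Σ_{k ≥ 1} ⌊n / p^k⌋. For p = 37, n = 1636, the terms are:
  ⌊1636/37^1⌋ = ⌊1636/37⌋ = 44
  ⌊1636/37^2⌋ = ⌊1636/1369⌋ = 1
(the next term ⌊1636/37^3⌋ = 0, terminating the sum). Summing: v_37(1636!) = 44 + 1 = 45.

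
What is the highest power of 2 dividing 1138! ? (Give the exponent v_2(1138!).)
v_2(1138!) = 1133

Legendre's formula: v_p(n!) = Σ_{k ≥ 1} ⌊n / p^k⌋. For p = 2, n = 1138, the terms are:
  ⌊1138/2^1⌋ = ⌊1138/2⌋ = 569
  ⌊1138/2^2⌋ = ⌊1138/4⌋ = 284
  ⌊1138/2^3⌋ = ⌊1138/8⌋ = 142
  ⌊1138/2^4⌋ = ⌊1138/16⌋ = 71
  ⌊1138/2^5⌋ = ⌊1138/32⌋ = 35
  ⌊1138/2^6⌋ = ⌊1138/64⌋ = 17
  ⌊1138/2^7⌋ = ⌊1138/128⌋ = 8
  ⌊1138/2^8⌋ = ⌊1138/256⌋ = 4
  ⌊1138/2^9⌋ = ⌊1138/512⌋ = 2
  ⌊1138/2^10⌋ = ⌊1138/1024⌋ = 1
(the next term ⌊1138/2^11⌋ = 0, terminating the sum). Summing: v_2(1138!) = 569 + 284 + 142 + 71 + 35 + 17 + 8 + 4 + 2 + 1 = 1133.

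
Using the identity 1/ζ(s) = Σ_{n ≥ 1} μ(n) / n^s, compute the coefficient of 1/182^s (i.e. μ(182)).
μ(182) = -1

Factor n = 182 = 2 · 7 · 13. μ(n) = 0 if any exponent ≥ 2 (not squarefree); otherwise μ(n) = (−1)^{ω(n)} where ω(n) is the number of distinct prime factors. Applying: μ(182) = -1.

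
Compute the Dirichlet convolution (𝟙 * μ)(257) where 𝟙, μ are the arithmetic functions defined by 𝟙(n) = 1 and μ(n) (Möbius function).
(𝟙 * μ)(257) = 0

Divisors of 257: [1, 257]. For each d | 257:
  d = 1: 𝟙(1) · μ(257/1) = 1 · -1 = -1
  d = 257: 𝟙(257) · μ(257/257) = 1 · 1 = 1
Summing: (𝟙 * μ)(257) = -1 + 1 = 0.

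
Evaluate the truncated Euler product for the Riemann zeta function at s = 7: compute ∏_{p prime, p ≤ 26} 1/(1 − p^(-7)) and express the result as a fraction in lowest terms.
∏ = 48232764637425582400715871008195503014129789903328125/47833390398549347808770198286798982719063238904795968

The primes p ≤ 26 are [2, 3, 5, 7, 11, 13, 17, 19, 23]. For each prime, (1 − 1/p^7)^(-1) = p^7 / (p^7 − 1). The product is (1 − 1/2^7)^(-1), (1 − 1/3^7)^(-1), (1 − 1/5^7)^(-1), (1 − 1/7^7)^(-1), (1 − 1/11^7)^(-1), (1 − 1/13^7)^(-1), (1 − 1/17^7)^(-1), (1 − 1/19^7)^(-1), (1 − 1/23^7)^(-1) = ∏ p^7 / (p^7 − 1) = 48232764637425582400715871008195503014129789903328125/47833390398549347808770198286798982719063238904795968.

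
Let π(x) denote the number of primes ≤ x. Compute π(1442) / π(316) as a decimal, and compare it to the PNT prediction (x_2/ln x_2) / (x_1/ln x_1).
π(1442)/π(316) = 228/65 ≈ 3.5077;  PNT prediction ≈ 3.6109.

π(316) = 65 and π(1442) = 228, so π(1442)/π(316) ≈ 3.5077. The PNT-predicted ratio is (1442/ln(1442)) / (316/ln(316)) ≈ 3.6109. The two agree to within a few percent, as expected.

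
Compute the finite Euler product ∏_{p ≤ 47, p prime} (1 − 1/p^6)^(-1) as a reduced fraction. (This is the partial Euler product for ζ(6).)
∏ = 739922824862544451640166694180680765476614483998462834502498139791315/727309058868145310276350820375862045292293308126790710400267935809536

The primes p ≤ 47 are [2, 3, 5, 7, 11, 13, 17, 19, 23, 29, 31, 37, 41, 43, 47]. For each prime, (1 − 1/p^6)^(-1) = p^6 / (p^6 − 1). The product is (1 − 1/2^6)^(-1), (1 − 1/3^6)^(-1), (1 − 1/5^6)^(-1), (1 − 1/7^6)^(-1), (1 − 1/11^6)^(-1), (1 − 1/13^6)^(-1), (1 − 1/17^6)^(-1), (1 − 1/19^6)^(-1), (1 − 1/23^6)^(-1), (1 − 1/29^6)^(-1), (1 − 1/31^6)^(-1), (1 − 1/37^6)^(-1), (1 − 1/41^6)^(-1), (1 − 1/43^6)^(-1), (1 − 1/47^6)^(-1) = ∏ p^6 / (p^6 − 1) = 739922824862544451640166694180680765476614483998462834502498139791315/727309058868145310276350820375862045292293308126790710400267935809536.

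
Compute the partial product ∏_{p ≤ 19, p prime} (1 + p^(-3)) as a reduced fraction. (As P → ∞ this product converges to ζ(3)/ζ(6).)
∏ = 223851228120576/189501362017825

The primes p ≤ 19 are [2, 3, 5, 7, 11, 13, 17, 19]. For each, (1 + 1/p^3) = (p^3 + 1)/p^3. Multiplying these fractions over p ∈ [2, 3, 5, 7, 11, 13, 17, 19] gives 223851228120576/189501362017825. (In the limit P → ∞ this tends to ζ(3)/ζ(6).)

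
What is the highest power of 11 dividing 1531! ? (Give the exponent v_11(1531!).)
v_11(1531!) = 152

Legendre's formula: v_p(n!) = Σ_{k ≥ 1} ⌊n / p^k⌋. For p = 11, n = 1531, the terms are:
  ⌊1531/11^1⌋ = ⌊1531/11⌋ = 139
  ⌊1531/11^2⌋ = ⌊1531/121⌋ = 12
  ⌊1531/11^3⌋ = ⌊1531/1331⌋ = 1
(the next term ⌊1531/11^4⌋ = 0, terminating the sum). Summing: v_11(1531!) = 139 + 12 + 1 = 152.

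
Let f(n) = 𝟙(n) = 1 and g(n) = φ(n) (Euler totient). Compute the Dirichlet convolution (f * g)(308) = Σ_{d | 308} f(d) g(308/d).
(𝟙 * φ)(308) = 308

Divisors of 308: [1, 2, 4, 7, 11, 14, 22, 28, 44, 77, 154, 308]. For each d | 308:
  d = 1: 𝟙(1) · φ(308/1) = 1 · 120 = 120
  d = 2: 𝟙(2) · φ(308/2) = 1 · 60 = 60
  d = 4: 𝟙(4) · φ(308/4) = 1 · 60 = 60
  d = 7: 𝟙(7) · φ(308/7) = 1 · 20 = 20
  d = 11: 𝟙(11) · φ(308/11) = 1 · 12 = 12
  d = 14: 𝟙(14) · φ(308/14) = 1 · 10 = 10
  d = 22: 𝟙(22) · φ(308/22) = 1 · 6 = 6
  d = 28: 𝟙(28) · φ(308/28) = 1 · 10 = 10
  d = 44: 𝟙(44) · φ(308/44) = 1 · 6 = 6
  d = 77: 𝟙(77) · φ(308/77) = 1 · 2 = 2
  d = 154: 𝟙(154) · φ(308/154) = 1 · 1 = 1
  d = 308: 𝟙(308) · φ(308/308) = 1 · 1 = 1
Summing: (𝟙 * φ)(308) = 120 + 60 + 60 + 20 + 12 + 10 + 6 + 10 + 6 + 2 + 1 + 1 = 308.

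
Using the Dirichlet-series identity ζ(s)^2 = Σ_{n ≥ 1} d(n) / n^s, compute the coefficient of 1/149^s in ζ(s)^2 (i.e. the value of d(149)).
d(149) = 2

ζ(s)^2 = (Σ 1/m^s)(Σ 1/k^s). The coefficient of 1/n^s in the product is the number of ordered pairs (m, k) with mk = n, which equals d(n). For n = 149, divisors are [1, 149], so d(149) = 2.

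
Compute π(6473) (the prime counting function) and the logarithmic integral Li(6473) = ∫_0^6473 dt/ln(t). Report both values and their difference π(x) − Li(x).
π(6473) = 840;  Li(6473) ≈ 854.55;  π(x) − Li(x) ≈ -14.55.

Direct count of primes ≤ 6473 gives π(6473) = 840. Numerical evaluation of the logarithmic integral gives Li(6473) ≈ 854.55. The difference π(x) − Li(x) ≈ -14.55 is typically negative for small/moderate x (Li(x) overestimates), though Littlewood's theorem shows this sign changes infinitely often.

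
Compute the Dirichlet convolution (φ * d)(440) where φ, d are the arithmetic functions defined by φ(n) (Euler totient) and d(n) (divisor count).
(φ * d)(440) = 1080

Divisors of 440: [1, 2, 4, 5, 8, 10, 11, 20, 22, 40, 44, 55, 88, 110, 220, 440]. For each d | 440:
  d = 1: φ(1) · d(440/1) = 1 · 16 = 16
  d = 2: φ(2) · d(440/2) = 1 · 12 = 12
  d = 4: φ(4) · d(440/4) = 2 · 8 = 16
  d = 5: φ(5) · d(440/5) = 4 · 8 = 32
  d = 8: φ(8) · d(440/8) = 4 · 4 = 16
  d = 10: φ(10) · d(440/10) = 4 · 6 = 24
  d = 11: φ(11) · d(440/11) = 10 · 8 = 80
  d = 20: φ(20) · d(440/20) = 8 · 4 = 32
  d = 22: φ(22) · d(440/22) = 10 · 6 = 60
  d = 40: φ(40) · d(440/40) = 16 · 2 = 32
  d = 44: φ(44) · d(440/44) = 20 · 4 = 80
  d = 55: φ(55) · d(440/55) = 40 · 4 = 160
  d = 88: φ(88) · d(440/88) = 40 · 2 = 80
  d = 110: φ(110) · d(440/110) = 40 · 3 = 120
  d = 220: φ(220) · d(440/220) = 80 · 2 = 160
  d = 440: φ(440) · d(440/440) = 160 · 1 = 160
Summing: (φ * d)(440) = 16 + 12 + 16 + 32 + 16 + 24 + 80 + 32 + 60 + 32 + 80 + 160 + 80 + 120 + 160 + 160 = 1080.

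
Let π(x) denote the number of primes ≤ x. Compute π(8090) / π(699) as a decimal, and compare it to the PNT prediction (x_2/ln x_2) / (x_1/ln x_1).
π(8090)/π(699) = 1017/125 ≈ 8.1360;  PNT prediction ≈ 8.4241.

π(699) = 125 and π(8090) = 1017, so π(8090)/π(699) ≈ 8.1360. The PNT-predicted ratio is (8090/ln(8090)) / (699/ln(699)) ≈ 8.4241. The two agree to within a few percent, as expected.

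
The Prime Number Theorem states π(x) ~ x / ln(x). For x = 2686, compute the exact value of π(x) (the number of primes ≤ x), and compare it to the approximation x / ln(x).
π(2686) = 389;  x/ln(x) ≈ 340.18;  relative error ≈ 12.55%.

Directly count primes up to 2686: π(2686) = 389. The PNT approximation gives 2686/ln(2686) ≈ 2686/7.89581 ≈ 340.18. Relative error (π(x) − x/ln(x)) / π(x) ≈ 12.55%; the approximation is known to undercount slightly (Li(x) is a better estimate).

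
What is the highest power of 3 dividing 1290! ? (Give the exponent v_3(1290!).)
v_3(1290!) = 641

Legendre's formula: v_p(n!) = Σ_{k ≥ 1} ⌊n / p^k⌋. For p = 3, n = 1290, the terms are:
  ⌊1290/3^1⌋ = ⌊1290/3⌋ = 430
  ⌊1290/3^2⌋ = ⌊1290/9⌋ = 143
  ⌊1290/3^3⌋ = ⌊1290/27⌋ = 47
  ⌊1290/3^4⌋ = ⌊1290/81⌋ = 15
  ⌊1290/3^5⌋ = ⌊1290/243⌋ = 5
  ⌊1290/3^6⌋ = ⌊1290/729⌋ = 1
(the next term ⌊1290/3^7⌋ = 0, terminating the sum). Summing: v_3(1290!) = 430 + 143 + 47 + 15 + 5 + 1 = 641.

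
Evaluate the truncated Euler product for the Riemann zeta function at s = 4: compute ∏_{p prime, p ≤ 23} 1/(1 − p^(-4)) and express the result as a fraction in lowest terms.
∏ = 179711034607426083154393/166042662475294310400000

The primes p ≤ 23 are [2, 3, 5, 7, 11, 13, 17, 19, 23]. For each prime, (1 − 1/p^4)^(-1) = p^4 / (p^4 − 1). The product is (1 − 1/2^4)^(-1), (1 − 1/3^4)^(-1), (1 − 1/5^4)^(-1), (1 − 1/7^4)^(-1), (1 − 1/11^4)^(-1), (1 − 1/13^4)^(-1), (1 − 1/17^4)^(-1), (1 − 1/19^4)^(-1), (1 − 1/23^4)^(-1) = ∏ p^4 / (p^4 − 1) = 179711034607426083154393/166042662475294310400000.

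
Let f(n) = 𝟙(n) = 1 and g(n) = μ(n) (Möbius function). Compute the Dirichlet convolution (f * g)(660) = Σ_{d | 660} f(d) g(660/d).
(𝟙 * μ)(660) = 0

Divisors of 660: [1, 2, 3, 4, 5, 6, 10, 11, 12, 15, 20, 22, 30, 33, 44, 55, 60, 66, 110, 132, 165, 220, 330, 660]. For each d | 660:
  d = 1: 𝟙(1) · μ(660/1) = 1 · 0 = 0
  d = 2: 𝟙(2) · μ(660/2) = 1 · 1 = 1
  d = 3: 𝟙(3) · μ(660/3) = 1 · 0 = 0
  d = 4: 𝟙(4) · μ(660/4) = 1 · -1 = -1
  d = 5: 𝟙(5) · μ(660/5) = 1 · 0 = 0
  d = 6: 𝟙(6) · μ(660/6) = 1 · -1 = -1
  d = 10: 𝟙(10) · μ(660/10) = 1 · -1 = -1
  d = 11: 𝟙(11) · μ(660/11) = 1 · 0 = 0
  d = 12: 𝟙(12) · μ(660/12) = 1 · 1 = 1
  d = 15: 𝟙(15) · μ(660/15) = 1 · 0 = 0
  d = 20: 𝟙(20) · μ(660/20) = 1 · 1 = 1
  d = 22: 𝟙(22) · μ(660/22) = 1 · -1 = -1
  d = 30: 𝟙(30) · μ(660/30) = 1 · 1 = 1
  d = 33: 𝟙(33) · μ(660/33) = 1 · 0 = 0
  d = 44: 𝟙(44) · μ(660/44) = 1 · 1 = 1
  d = 55: 𝟙(55) · μ(660/55) = 1 · 0 = 0
  d = 60: 𝟙(60) · μ(660/60) = 1 · -1 = -1
  d = 66: 𝟙(66) · μ(660/66) = 1 · 1 = 1
  d = 110: 𝟙(110) · μ(660/110) = 1 · 1 = 1
  d = 132: 𝟙(132) · μ(660/132) = 1 · -1 = -1
  d = 165: 𝟙(165) · μ(660/165) = 1 · 0 = 0
  d = 220: 𝟙(220) · μ(660/220) = 1 · -1 = -1
  d = 330: 𝟙(330) · μ(660/330) = 1 · -1 = -1
  d = 660: 𝟙(660) · μ(660/660) = 1 · 1 = 1
Summing: (𝟙 * μ)(660) = 0 + 1 + 0 + -1 + 0 + -1 + -1 + 0 + 1 + 0 + 1 + -1 + 1 + 0 + 1 + 0 + -1 + 1 + 1 + -1 + 0 + -1 + -1 + 1 = 0.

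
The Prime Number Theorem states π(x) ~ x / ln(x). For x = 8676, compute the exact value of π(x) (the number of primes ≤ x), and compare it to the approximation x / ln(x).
π(8676) = 1079;  x/ln(x) ≈ 956.74;  relative error ≈ 11.33%.

Directly count primes up to 8676: π(8676) = 1079. The PNT approximation gives 8676/ln(8676) ≈ 8676/9.06832 ≈ 956.74. Relative error (π(x) − x/ln(x)) / π(x) ≈ 11.33%; the approximation is known to undercount slightly (Li(x) is a better estimate).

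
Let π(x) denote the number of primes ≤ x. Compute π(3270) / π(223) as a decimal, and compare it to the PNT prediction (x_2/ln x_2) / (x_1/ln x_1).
π(3270)/π(223) = 461/48 ≈ 9.6042;  PNT prediction ≈ 9.7978.

π(223) = 48 and π(3270) = 461, so π(3270)/π(223) ≈ 9.6042. The PNT-predicted ratio is (3270/ln(3270)) / (223/ln(223)) ≈ 9.7978. The two agree to within a few percent, as expected.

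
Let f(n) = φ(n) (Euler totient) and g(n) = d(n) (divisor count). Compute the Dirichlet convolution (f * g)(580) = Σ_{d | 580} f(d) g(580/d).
(φ * d)(580) = 1260

Divisors of 580: [1, 2, 4, 5, 10, 20, 29, 58, 116, 145, 290, 580]. For each d | 580:
  d = 1: φ(1) · d(580/1) = 1 · 12 = 12
  d = 2: φ(2) · d(580/2) = 1 · 8 = 8
  d = 4: φ(4) · d(580/4) = 2 · 4 = 8
  d = 5: φ(5) · d(580/5) = 4 · 6 = 24
  d = 10: φ(10) · d(580/10) = 4 · 4 = 16
  d = 20: φ(20) · d(580/20) = 8 · 2 = 16
  d = 29: φ(29) · d(580/29) = 28 · 6 = 168
  d = 58: φ(58) · d(580/58) = 28 · 4 = 112
  d = 116: φ(116) · d(580/116) = 56 · 2 = 112
  d = 145: φ(145) · d(580/145) = 112 · 3 = 336
  d = 290: φ(290) · d(580/290) = 112 · 2 = 224
  d = 580: φ(580) · d(580/580) = 224 · 1 = 224
Summing: (φ * d)(580) = 12 + 8 + 8 + 24 + 16 + 16 + 168 + 112 + 112 + 336 + 224 + 224 = 1260.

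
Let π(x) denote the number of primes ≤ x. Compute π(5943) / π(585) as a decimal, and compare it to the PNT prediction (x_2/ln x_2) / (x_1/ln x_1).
π(5943)/π(585) = 780/106 ≈ 7.3585;  PNT prediction ≈ 7.4487.

π(585) = 106 and π(5943) = 780, so π(5943)/π(585) ≈ 7.3585. The PNT-predicted ratio is (5943/ln(5943)) / (585/ln(585)) ≈ 7.4487. The two agree to within a few percent, as expected.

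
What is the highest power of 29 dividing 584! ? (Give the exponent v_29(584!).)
v_29(584!) = 20

Legendre's formula: v_p(n!) = Σ_{k ≥ 1} ⌊n / p^k⌋. For p = 29, n = 584, the terms are:
  ⌊584/29^1⌋ = ⌊584/29⌋ = 20
(the next term ⌊584/29^2⌋ = 0, terminating the sum). Summing: v_29(584!) = 20 = 20.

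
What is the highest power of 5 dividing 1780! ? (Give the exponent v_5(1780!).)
v_5(1780!) = 443

Legendre's formula: v_p(n!) = Σ_{k ≥ 1} ⌊n / p^k⌋. For p = 5, n = 1780, the terms are:
  ⌊1780/5^1⌋ = ⌊1780/5⌋ = 356
  ⌊1780/5^2⌋ = ⌊1780/25⌋ = 71
  ⌊1780/5^3⌋ = ⌊1780/125⌋ = 14
  ⌊1780/5^4⌋ = ⌊1780/625⌋ = 2
(the next term ⌊1780/5^5⌋ = 0, terminating the sum). Summing: v_5(1780!) = 356 + 71 + 14 + 2 = 443.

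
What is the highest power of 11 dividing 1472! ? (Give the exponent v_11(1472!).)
v_11(1472!) = 146

Legendre's formula: v_p(n!) = Σ_{k ≥ 1} ⌊n / p^k⌋. For p = 11, n = 1472, the terms are:
  ⌊1472/11^1⌋ = ⌊1472/11⌋ = 133
  ⌊1472/11^2⌋ = ⌊1472/121⌋ = 12
  ⌊1472/11^3⌋ = ⌊1472/1331⌋ = 1
(the next term ⌊1472/11^4⌋ = 0, terminating the sum). Summing: v_11(1472!) = 133 + 12 + 1 = 146.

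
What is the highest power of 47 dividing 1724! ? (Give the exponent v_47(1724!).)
v_47(1724!) = 36

Legendre's formula: v_p(n!) = Σ_{k ≥ 1} ⌊n / p^k⌋. For p = 47, n = 1724, the terms are:
  ⌊1724/47^1⌋ = ⌊1724/47⌋ = 36
(the next term ⌊1724/47^2⌋ = 0, terminating the sum). Summing: v_47(1724!) = 36 = 36.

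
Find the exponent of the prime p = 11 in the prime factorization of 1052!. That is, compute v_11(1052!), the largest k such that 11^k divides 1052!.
v_11(1052!) = 103

Legendre's formula: v_p(n!) = Σ_{k ≥ 1} ⌊n / p^k⌋. For p = 11, n = 1052, the terms are:
  ⌊1052/11^1⌋ = ⌊1052/11⌋ = 95
  ⌊1052/11^2⌋ = ⌊1052/121⌋ = 8
(the next term ⌊1052/11^3⌋ = 0, terminating the sum). Summing: v_11(1052!) = 95 + 8 = 103.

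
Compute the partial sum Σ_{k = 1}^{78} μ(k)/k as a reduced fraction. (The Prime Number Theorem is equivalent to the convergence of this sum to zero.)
Σ μ(k)/k = -34226814962907926308826941/2715312039949934943374754898

Values of μ(k) for 1 ≤ k ≤ 78: μ(1) = 1, μ(2) = -1, μ(3) = -1, μ(5) = -1, μ(6) = 1, μ(7) = -1, μ(10) = 1, μ(11) = -1, μ(13) = -1, μ(14) = 1, μ(15) = 1, μ(17) = -1, μ(19) = -1, μ(21) = 1, μ(22) = 1, μ(23) = -1, μ(26) = 1, μ(29) = -1, μ(30) = -1, μ(31) = -1, μ(33) = 1, μ(34) = 1, μ(35) = 1, μ(37) = -1, μ(38) = 1, μ(39) = 1, μ(41) = -1, μ(42) = -1, μ(43) = -1, μ(46) = 1, μ(47) = -1, μ(51) = 1, μ(53) = -1, μ(55) = 1, μ(57) = 1, μ(58) = 1, μ(59) = -1, μ(61) = -1, μ(62) = 1, μ(65) = 1, μ(66) = -1, μ(67) = -1, μ(69) = 1, μ(70) = -1, μ(71) = -1, μ(73) = -1, μ(74) = 1, μ(77) = 1, μ(78) = -1, with μ = 0 on non-squarefree integers. Summing μ(k)/k for k where μ(k) ≠ 0 gives -34226814962907926308826941/2715312039949934943374754898 ≈ -0.0126. (PNT ⟺ this sum → 0 as n → ∞.)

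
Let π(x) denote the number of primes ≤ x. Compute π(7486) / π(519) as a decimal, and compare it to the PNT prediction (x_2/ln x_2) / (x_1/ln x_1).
π(7486)/π(519) = 947/97 ≈ 9.7629;  PNT prediction ≈ 10.1086.

π(519) = 97 and π(7486) = 947, so π(7486)/π(519) ≈ 9.7629. The PNT-predicted ratio is (7486/ln(7486)) / (519/ln(519)) ≈ 10.1086. The two agree to within a few percent, as expected.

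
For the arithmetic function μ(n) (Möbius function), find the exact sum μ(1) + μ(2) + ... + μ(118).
Σ_{n ≤ 118} μ(n) = -4

Compute μ(n) for each 1 ≤ n ≤ 118: μ(1) = 1, μ(2) = -1, μ(3) = -1, μ(4) = 0, μ(5) = -1, μ(6) = 1, μ(7) = -1, μ(8) = 0, μ(9) = 0, μ(10) = 1, μ(11) = -1, μ(12) = 0, μ(13) = -1, μ(14) = 1, μ(15) = 1, μ(16) = 0, μ(17) = -1, μ(18) = 0, μ(19) = -1, μ(20) = 0, μ(21) = 1, μ(22) = 1, μ(23) = -1, μ(24) = 0, μ(25) = 0, μ(26) = 1, μ(27) = 0, μ(28) = 0, μ(29) = -1, μ(30) = -1, μ(31) = -1, μ(32) = 0, μ(33) = 1, μ(34) = 1, μ(35) = 1, μ(36) = 0, μ(37) = -1, μ(38) = 1, μ(39) = 1, μ(40) = 0, μ(41) = -1, μ(42) = -1, μ(43) = -1, μ(44) = 0, μ(45) = 0, μ(46) = 1, μ(47) = -1, μ(48) = 0, μ(49) = 0, μ(50) = 0, μ(51) = 1, μ(52) = 0, μ(53) = -1, μ(54) = 0, μ(55) = 1, μ(56) = 0, μ(57) = 1, μ(58) = 1, μ(59) = -1, μ(60) = 0, μ(61) = -1, μ(62) = 1, μ(63) = 0, μ(64) = 0, μ(65) = 1, μ(66) = -1, μ(67) = -1, μ(68) = 0, μ(69) = 1, μ(70) = -1, μ(71) = -1, μ(72) = 0, μ(73) = -1, μ(74) = 1, μ(75) = 0, μ(76) = 0, μ(77) = 1, μ(78) = -1, μ(79) = -1, μ(80) = 0, μ(81) = 0, μ(82) = 1, μ(83) = -1, μ(84) = 0, μ(85) = 1, μ(86) = 1, μ(87) = 1, μ(88) = 0, μ(89) = -1, μ(90) = 0, μ(91) = 1, μ(92) = 0, μ(93) = 1, μ(94) = 1, μ(95) = 1, μ(96) = 0, μ(97) = -1, μ(98) = 0, μ(99) = 0, μ(100) = 0, μ(101) = -1, μ(102) = -1, μ(103) = -1, μ(104) = 0, μ(105) = -1, μ(106) = 1, μ(107) = -1, μ(108) = 0, μ(109) = -1, μ(110) = -1, μ(111) = 1, μ(112) = 0, μ(113) = -1, μ(114) = -1, μ(115) = 1, μ(116) = 0, μ(117) = 0, μ(118) = 1. Summing all 118 values: -4. (Mertens function M(x) = Σ_{n ≤ x} μ(n); on average M(x) should be small (PNT ⟺ M(x) = o(x)).)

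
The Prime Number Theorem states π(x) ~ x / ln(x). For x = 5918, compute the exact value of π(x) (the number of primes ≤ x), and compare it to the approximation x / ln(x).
π(5918) = 777;  x/ln(x) ≈ 681.35;  relative error ≈ 12.31%.

Directly count primes up to 5918: π(5918) = 777. The PNT approximation gives 5918/ln(5918) ≈ 5918/8.68575 ≈ 681.35. Relative error (π(x) − x/ln(x)) / π(x) ≈ 12.31%; the approximation is known to undercount slightly (Li(x) is a better estimate).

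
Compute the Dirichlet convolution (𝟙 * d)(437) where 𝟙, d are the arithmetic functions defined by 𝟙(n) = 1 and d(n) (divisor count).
(𝟙 * d)(437) = 9

Divisors of 437: [1, 19, 23, 437]. For each d | 437:
  d = 1: 𝟙(1) · d(437/1) = 1 · 4 = 4
  d = 19: 𝟙(19) · d(437/19) = 1 · 2 = 2
  d = 23: 𝟙(23) · d(437/23) = 1 · 2 = 2
  d = 437: 𝟙(437) · d(437/437) = 1 · 1 = 1
Summing: (𝟙 * d)(437) = 4 + 2 + 2 + 1 = 9.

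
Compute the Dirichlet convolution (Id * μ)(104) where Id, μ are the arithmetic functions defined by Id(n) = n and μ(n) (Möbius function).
(Id * μ)(104) = 48

Divisors of 104: [1, 2, 4, 8, 13, 26, 52, 104]. For each d | 104:
  d = 1: Id(1) · μ(104/1) = 1 · 0 = 0
  d = 2: Id(2) · μ(104/2) = 2 · 0 = 0
  d = 4: Id(4) · μ(104/4) = 4 · 1 = 4
  d = 8: Id(8) · μ(104/8) = 8 · -1 = -8
  d = 13: Id(13) · μ(104/13) = 13 · 0 = 0
  d = 26: Id(26) · μ(104/26) = 26 · 0 = 0
  d = 52: Id(52) · μ(104/52) = 52 · -1 = -52
  d = 104: Id(104) · μ(104/104) = 104 · 1 = 104
Summing: (Id * μ)(104) = 0 + 0 + 4 + -8 + 0 + 0 + -52 + 104 = 48.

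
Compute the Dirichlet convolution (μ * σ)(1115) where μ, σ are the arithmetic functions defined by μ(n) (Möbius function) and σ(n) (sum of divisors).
(μ * σ)(1115) = 1115

Divisors of 1115: [1, 5, 223, 1115]. For each d | 1115:
  d = 1: μ(1) · σ(1115/1) = 1 · 1344 = 1344
  d = 5: μ(5) · σ(1115/5) = -1 · 224 = -224
  d = 223: μ(223) · σ(1115/223) = -1 · 6 = -6
  d = 1115: μ(1115) · σ(1115/1115) = 1 · 1 = 1
Summing: (μ * σ)(1115) = 1344 + -224 + -6 + 1 = 1115.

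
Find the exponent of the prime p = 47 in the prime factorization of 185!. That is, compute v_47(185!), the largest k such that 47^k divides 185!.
v_47(185!) = 3

Legendre's formula: v_p(n!) = Σ_{k ≥ 1} ⌊n / p^k⌋. For p = 47, n = 185, the terms are:
  ⌊185/47^1⌋ = ⌊185/47⌋ = 3
(the next term ⌊185/47^2⌋ = 0, terminating the sum). Summing: v_47(185!) = 3 = 3.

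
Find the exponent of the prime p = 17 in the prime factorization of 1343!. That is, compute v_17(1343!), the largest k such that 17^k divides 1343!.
v_17(1343!) = 83

Legendre's formula: v_p(n!) = Σ_{k ≥ 1} ⌊n / p^k⌋. For p = 17, n = 1343, the terms are:
  ⌊1343/17^1⌋ = ⌊1343/17⌋ = 79
  ⌊1343/17^2⌋ = ⌊1343/289⌋ = 4
(the next term ⌊1343/17^3⌋ = 0, terminating the sum). Summing: v_17(1343!) = 79 + 4 = 83.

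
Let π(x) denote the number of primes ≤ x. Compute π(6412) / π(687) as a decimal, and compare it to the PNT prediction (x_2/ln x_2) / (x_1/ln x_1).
π(6412)/π(687) = 834/124 ≈ 6.7258;  PNT prediction ≈ 6.9552.

π(687) = 124 and π(6412) = 834, so π(6412)/π(687) ≈ 6.7258. The PNT-predicted ratio is (6412/ln(6412)) / (687/ln(687)) ≈ 6.9552. The two agree to within a few percent, as expected.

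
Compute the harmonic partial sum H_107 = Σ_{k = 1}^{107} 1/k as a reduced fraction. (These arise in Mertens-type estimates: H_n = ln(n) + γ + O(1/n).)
H_107 = 81560682312293522125469128981858530591444536467/15521442759214556458772607587176753329489754560

Direct summation: H_107 = 1 + 1/2 + ... + 1/107. The least common denominator is lcm(1, ..., 107) = 77607213796072782293863037935883766647448772800; over this denominator the numerator is 77607213796072782293863037935883766647448772800 + 38803606898036391146931518967941883323724386400 + 25869071265357594097954345978627922215816257600 + 19401803449018195573465759483970941661862193200 + 15521442759214556458772607587176753329489754560 + 12934535632678797048977172989313961107908128800 + 11086744828010397470551862562269109521064110400 + 9700901724509097786732879741985470830931096600 + 8623023755119198032651448659542640738605419200 + 7760721379607278229386303793588376664744877280 + 7055201254188434753987548903262160604313524800 + 6467267816339398524488586494656980553954064400 + 5969785676620983253374079841221828203649905600 + 5543372414005198735275931281134554760532055200 + 5173814253071518819590869195725584443163251520 + 4850450862254548893366439870992735415465548300 + 4565130223298398958462531643287280391026398400 + 4311511877559599016325724329771320369302709600 + 4084590199793304331255949365046514034076251200 + 3880360689803639114693151896794188332372438640 + 3695581609336799156850620854089703173688036800 + 3527600627094217376993774451631080302156762400 + 3374226686785773143211436431994946375976033600 + 3233633908169699262244293247328490276977032200 + 3104288551842911291754521517435350665897950912 + 2984892838310491626687039920610914101824952800 + 2874341251706399344217149553180880246201806400 + 2771686207002599367637965640567277380266027600 + 2676110820554233872202173721927026436118923200 + 2586907126535759409795434597862792221581625760 + 2503458509550734912705259288254315053143508800 + 2425225431127274446683219935496367707732774150 + 2351733751396144917995849634420720201437841600 + 2282565111649199479231265821643640195513199200 + 2217348965602079494110372512453821904212822080 + 2155755938779799508162862164885660184651354800 + 2097492264758723845780082106375236936417534400 + 2042295099896652165627974682523257017038125600 + 1989928558873661084458026613740609401216635200 + 1940180344901819557346575948397094166186219320 + 1892858873074945909606415559411799186523140800 + 1847790804668399578425310427044851586844018400 + 1804818925490064704508442742694971317382529600 + 1763800313547108688496887225815540151078381200 + 1724604751023839606530289731908528147721083840 + 1687113343392886571605718215997473187988016800 + 1651217314810059197741766764593271630796782400 + 1616816954084849631122146623664245138488516100 + 1583820689715771067221694651752729931580587200 + 1552144275921455645877260758717675332948975456 + 1521710074432799652820843881095760130342132800 + 1492446419155245813343519960305457050912476400 + 1464287052756090231959679961054410691461297600 + 1437170625853199672108574776590440123100903200 + 1411040250837686950797509780652432120862704960 + 1385843103501299683818982820283638690133013800 + 1361530066597768110418649788348838011358750400 + 1338055410277116936101086860963513218059461600 + 1315376505018182750743441320947182485549979200 + 1293453563267879704897717298931396110790812880 + 1272249406492996431046935048129242076187684800 + 1251729254775367456352629644127157526571754400 + 1231860536445599718950206951363234391229345600 + 1212612715563637223341609967748183853866387075 + 1193957135324196650674815968244365640729981120 + 1175866875698072458997924817210360100718920800 + 1158316623821981825281537879640056218618638400 + 1141282555824599739615632910821820097756599600 + 1124742228928591047737145477331648791992011200 + 1108674482801039747055186256226910952106411040 + 1093059349240461722448775182195546009118996800 + 1077877969389899754081431082442830092325677400 + 1063112517754421675258397779943613241745873600 + 1048746132379361922890041053187618468208767200 + 1034762850614303763918173839145116888632650304 + 1021147549948326082813987341261628508519062800 + 1007885893455490679141078414751737229187646400 + 994964279436830542229013306870304700608317600 + 982369794886997244226114404251693248701883200 + 970090172450909778673287974198547083093109660 + 958113750568799781405716517726960082067268800 + 946429436537472954803207779705899593261570400 + 935026672241840750528470336576912851174081600 + 923895402334199789212655213522425793422009200 + 913026044659679791692506328657456078205279680 + 902409462745032352254221371347485658691264800 + 892036940184744624067391240642342145372974400 + 881900156773554344248443612907770075539190600 + 871991166248008789818685819504311984802795200 + 862302375511919803265144865954264073860541920 + 852826525231569036196297120174546886235700800 + 843556671696443285802859107998736593994008400 + 834486169850244970901753096084771684381169600 + 825608657405029598870883382296635815398391200 + 816918039958660866251189873009302806815250240 + 808408477042424815561073311832122569244258050 + 800074369031678167977969463256533676777822400 + 791910344857885533610847325876364965790293600 + 783911250465381639331949878140240067145947200 + 776072137960727822938630379358837666474487728 + 768388255406661210830327108276076897499492800 + 760855037216399826410421940547880065171066400 + 753468095107502740717116873163920064538337600 + 746223209577622906671759980152728525456238200 + 739116321867359831370124170817940634737607360 + 732143526378045115979839980527205345730648800 + 725301063514698899942645214354053893901390400 = 407803411561467610627345644909292652957222682335, so H_107 = 407803411561467610627345644909292652957222682335/77607213796072782293863037935883766647448772800; reducing by gcd(407803411561467610627345644909292652957222682335, 77607213796072782293863037935883766647448772800) = 5 gives 81560682312293522125469128981858530591444536467/15521442759214556458772607587176753329489754560 ≈ 5.25471. (The PNT-adjacent estimate ln(107) + γ ≈ 5.25004 matches within O(1/n).)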